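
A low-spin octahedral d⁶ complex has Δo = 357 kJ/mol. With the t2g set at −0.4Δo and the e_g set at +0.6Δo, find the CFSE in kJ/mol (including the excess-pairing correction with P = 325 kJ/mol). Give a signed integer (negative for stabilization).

-207

Electron filling gives t2g^6 e_g^0.
Orbital CFSE = 6(-0.4) + 0(0.6) = -2.4Δo = -2.4 × 357 = -857 kJ/mol.
High-spin d⁶ would be t2g^4 e_g^2 with 1 pair; low-spin has 3, so 2 excess pairs cost +2P = +650 kJ/mol.
Net CFSE = -857 + 650 = -207 kJ/mol.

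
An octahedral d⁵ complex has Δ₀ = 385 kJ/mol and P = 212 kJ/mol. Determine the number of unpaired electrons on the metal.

1

Since Δ₀ = 385 kJ/mol > P = 212 kJ/mol, the complex adopts the low-spin configuration.
That gives t₂g⁵ eg⁰.
Unpaired electrons: 1.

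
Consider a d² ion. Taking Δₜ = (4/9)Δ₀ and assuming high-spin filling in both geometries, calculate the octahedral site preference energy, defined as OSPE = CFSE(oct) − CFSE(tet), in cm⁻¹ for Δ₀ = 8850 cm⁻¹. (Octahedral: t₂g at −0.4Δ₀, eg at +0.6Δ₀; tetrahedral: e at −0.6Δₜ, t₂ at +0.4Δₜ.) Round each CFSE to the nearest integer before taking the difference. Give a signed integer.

-2360

Octahedral high-spin t₂g² eg⁰: CFSE = -0.8 × 8850 = -7080 cm⁻¹.
In a tetrahedral site the filling is e² t₂⁰: CFSE(tet) = -1.2Δₜ = -1.2 × (4/9)(8850) = -4720 cm⁻¹.
Subtracting, OSPE = -7080 − (-4720) = -2360 cm⁻¹.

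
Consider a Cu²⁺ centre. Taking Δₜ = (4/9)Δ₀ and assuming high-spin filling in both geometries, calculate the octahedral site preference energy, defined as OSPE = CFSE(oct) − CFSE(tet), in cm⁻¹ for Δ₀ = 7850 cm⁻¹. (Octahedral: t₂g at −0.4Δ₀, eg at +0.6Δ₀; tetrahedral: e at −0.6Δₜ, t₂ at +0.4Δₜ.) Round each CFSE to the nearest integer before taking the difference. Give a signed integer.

Cu is in group 11, so Cu²⁺ is d⁹ (11 − 2 = 9).
Octahedral high-spin t2g^6 e_g^3: CFSE = -0.6 × 7850 = -4710 cm⁻¹.
Tetrahedral: e^4 t2^5, CFSE = 4(−0.6) + 5(+0.4) = -0.4Δₜ = -0.4 × (4/9) × 7850 = -1396 cm⁻¹.
OSPE = -4710 − (-1396) = -3314 cm⁻¹.

-3314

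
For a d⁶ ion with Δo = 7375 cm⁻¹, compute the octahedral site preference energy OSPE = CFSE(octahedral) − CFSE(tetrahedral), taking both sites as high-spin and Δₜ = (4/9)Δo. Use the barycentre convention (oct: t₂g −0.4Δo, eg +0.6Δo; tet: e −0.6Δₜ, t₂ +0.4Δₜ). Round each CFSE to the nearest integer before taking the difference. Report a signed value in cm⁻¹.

-983

In an octahedral site d⁶ (HS) is t₂g⁴ eg², giving CFSE(oct) = -0.4Δo = -2950 cm⁻¹.
In a tetrahedral site the filling is e³ t₂³: CFSE(tet) = -0.6Δₜ = -0.6 × (4/9)(7375) = -1967 cm⁻¹.
Subtracting, OSPE = -2950 − (-1967) = -983 cm⁻¹.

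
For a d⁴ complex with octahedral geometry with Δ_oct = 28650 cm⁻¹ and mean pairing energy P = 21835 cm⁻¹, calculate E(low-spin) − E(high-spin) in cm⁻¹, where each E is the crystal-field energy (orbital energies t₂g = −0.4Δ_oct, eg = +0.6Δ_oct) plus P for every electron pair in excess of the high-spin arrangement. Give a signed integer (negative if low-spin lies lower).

-6815

High-spin d⁴ fills as t₂g³ eg¹ with CFSE 3(−0.4) + 1(+0.6) = -0.6Δ_oct = -17190 cm⁻¹.
Low-spin t₂g⁴ eg⁰ gives -1.6Δ_oct = -45840 cm⁻¹, but forming 1 extra pair costs 1P = 21835 cm⁻¹, so E(LS) = -45840 + 21835 = -24005 cm⁻¹.
The difference is -24005 − (-17190) = -6815 cm⁻¹, so low-spin lies lower.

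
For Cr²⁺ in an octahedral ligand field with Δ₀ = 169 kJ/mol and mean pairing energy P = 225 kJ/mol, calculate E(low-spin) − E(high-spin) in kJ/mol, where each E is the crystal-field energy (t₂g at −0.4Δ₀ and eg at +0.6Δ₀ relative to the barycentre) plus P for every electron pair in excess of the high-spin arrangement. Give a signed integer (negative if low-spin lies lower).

Cr²⁺: group 6, so d-count = 6 − 2 = 4.
High-spin: t₂g³ eg¹, CFSE = -0.6Δ₀ = -101 kJ/mol.
For low-spin the configuration is t₂g⁴ eg⁰: orbital energy -1.6 × 169 = -270 kJ/mol, and 1 additional pair relative to high-spin adds 225 kJ/mol, giving -45 kJ/mol.
Thus E(LS) − E(HS) = 56 kJ/mol.

56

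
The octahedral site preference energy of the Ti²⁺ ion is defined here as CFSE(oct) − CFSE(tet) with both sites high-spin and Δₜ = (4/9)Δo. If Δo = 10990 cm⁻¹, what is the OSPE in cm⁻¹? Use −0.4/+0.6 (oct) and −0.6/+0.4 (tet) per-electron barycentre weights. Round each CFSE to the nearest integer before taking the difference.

Group 4 minus oxidation state +2 gives a d² configuration for Ti²⁺.
In an octahedral site d² (HS) is t₂g² eg⁰, giving CFSE(oct) = -0.8Δo = -8792 cm⁻¹.
In a tetrahedral site the filling is e² t₂⁰: CFSE(tet) = -1.2Δₜ = -1.2 × (4/9)(10990) = -5861 cm⁻¹.
OSPE = CFSE(oct) − CFSE(tet) = -8792 − (-5861) = -2931 cm⁻¹.

-2931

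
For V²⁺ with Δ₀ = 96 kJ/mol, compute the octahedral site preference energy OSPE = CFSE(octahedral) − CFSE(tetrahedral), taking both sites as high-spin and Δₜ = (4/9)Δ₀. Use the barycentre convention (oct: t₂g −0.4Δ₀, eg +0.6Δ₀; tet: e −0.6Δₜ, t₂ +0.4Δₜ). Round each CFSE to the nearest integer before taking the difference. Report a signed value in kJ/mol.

Group 5 minus oxidation state +2 gives a d³ configuration for V²⁺.
In an octahedral site d³ (HS) is t₂g³ eg⁰, giving CFSE(oct) = -1.2Δ₀ = -115 kJ/mol.
In a tetrahedral site the filling is e² t₂¹: CFSE(tet) = -0.8Δₜ = -0.8 × (4/9)(96) = -34 kJ/mol.
Subtracting, OSPE = -115 − (-34) = -81 kJ/mol.

-81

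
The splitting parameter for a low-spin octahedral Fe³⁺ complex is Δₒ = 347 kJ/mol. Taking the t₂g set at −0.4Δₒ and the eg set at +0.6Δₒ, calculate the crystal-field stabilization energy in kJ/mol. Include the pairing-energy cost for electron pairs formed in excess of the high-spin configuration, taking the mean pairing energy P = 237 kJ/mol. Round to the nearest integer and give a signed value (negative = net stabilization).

Fe³⁺: group 8, so d-count = 8 − 3 = 5.
Configuration: t₂g⁵ eg⁰.
CFSE(orbital) = 5×(-0.4Δₒ) + 0×(0.6Δₒ) = -2.0Δₒ; with Δₒ = 347 kJ/mol that is -694 kJ/mol.
High-spin d⁵ would be t₂g³ eg² with 0 pairs; low-spin has 2, so 2 excess pairs cost +2P = +474 kJ/mol.
Combining: -694 + 474 = -220 kJ/mol.

-220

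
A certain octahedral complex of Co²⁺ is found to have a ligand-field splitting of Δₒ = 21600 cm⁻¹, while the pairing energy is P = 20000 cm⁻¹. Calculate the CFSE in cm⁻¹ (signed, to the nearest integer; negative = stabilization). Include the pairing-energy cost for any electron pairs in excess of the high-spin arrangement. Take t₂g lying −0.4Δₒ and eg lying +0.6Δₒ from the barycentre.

Co sits in group 9; removing 2 electrons leaves Co²⁺ with 9 − 2 = 7 d electrons.
Δₒ > P, so pairing is preferred: the ground state is low-spin.
Filling d⁷ accordingly: t₂g⁶ eg¹.
Orbital CFSE = -1.8Δₒ = -1.8 × 21600 = -38880 cm⁻¹.
Excess pairs vs high-spin: 3 − 2 = 1; pairing cost = +20000 cm⁻¹.
Net CFSE = -38880 + 20000 = -18880 cm⁻¹.

-18880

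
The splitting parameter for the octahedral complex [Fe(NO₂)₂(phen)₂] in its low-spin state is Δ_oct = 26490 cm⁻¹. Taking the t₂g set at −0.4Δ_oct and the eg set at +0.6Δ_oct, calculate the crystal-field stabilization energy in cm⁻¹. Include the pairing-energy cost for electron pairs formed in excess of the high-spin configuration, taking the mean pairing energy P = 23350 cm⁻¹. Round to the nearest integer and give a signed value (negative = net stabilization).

-16876

Ligand charges: 2×(-1) from NO₂⁻ and 2×(+0) from phen sum to -2; with overall charge +0, Fe is +2.
Fe sits in group 8; removing 2 electrons leaves Fe²⁺ with 8 − 2 = 6 d electrons.
Configuration: t₂g⁶ eg⁰.
Orbital CFSE = 6(-0.4) + 0(0.6) = -2.4Δ_oct = -2.4 × 26490 = -63576 cm⁻¹.
Pairing penalty: 3 pairs vs 1 in the high-spin reference → 2 extra × P = 46700 cm⁻¹.
Net CFSE = -63576 + 46700 = -16876 cm⁻¹.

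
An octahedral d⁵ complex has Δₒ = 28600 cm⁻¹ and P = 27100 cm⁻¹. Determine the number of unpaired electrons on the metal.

1

Since Δₒ = 28600 cm⁻¹ > P = 27100 cm⁻¹, the complex adopts the low-spin configuration.
Configuration: t₂g⁵ eg⁰.
Unpaired electrons: 1.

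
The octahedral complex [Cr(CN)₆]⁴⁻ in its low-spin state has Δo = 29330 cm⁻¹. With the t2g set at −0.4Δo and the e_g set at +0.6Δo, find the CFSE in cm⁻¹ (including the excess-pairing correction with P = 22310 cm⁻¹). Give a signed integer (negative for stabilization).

-24618

Each CN⁻ contributes -1; 6 × (-1) = -6. With overall charge -4, Cr is in the +2 oxidation state.
Cr²⁺: group 6, so d-count = 6 − 2 = 4.
Electron filling gives t2g^4 e_g^0.
Orbital CFSE = 4(-0.4) + 0(0.6) = -1.6Δo = -1.6 × 29330 = -46928 cm⁻¹.
Relative to high-spin t2g^3 e_g^1 (0 paired), the low-spin configuration has 1 additional pair, contributing +1 × 22310 = +22310 cm⁻¹.
Overall CFSE = -46928 + 22310 = -24618 cm⁻¹.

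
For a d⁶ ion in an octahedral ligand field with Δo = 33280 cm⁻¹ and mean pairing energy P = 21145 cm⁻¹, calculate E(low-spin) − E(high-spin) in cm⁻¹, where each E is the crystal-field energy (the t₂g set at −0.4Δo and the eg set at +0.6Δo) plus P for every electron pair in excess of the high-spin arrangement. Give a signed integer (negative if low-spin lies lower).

In the high-spin limit (t₂g⁴ eg²) the orbital term is -0.4Δo = -13312 cm⁻¹, with no excess pairing.
Low-spin: t₂g⁶ eg⁰, orbital CFSE = -2.4Δo = -79872 cm⁻¹; plus 2 excess pairs × P = +42290 cm⁻¹; total -37582 cm⁻¹.
Thus E(LS) − E(HS) = -24270 cm⁻¹.

-24270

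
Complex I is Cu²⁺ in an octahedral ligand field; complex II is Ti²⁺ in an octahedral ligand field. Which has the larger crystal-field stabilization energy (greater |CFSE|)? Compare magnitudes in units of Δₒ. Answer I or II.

I: Cu sits in group 11; removing 2 electrons leaves Cu²⁺ with 11 − 2 = 9 d electrons; t2g^6 e_g^3, CFSE = -0.6Δₒ.
II: Ti sits in group 4; removing 2 electrons leaves Ti²⁺ with 4 − 2 = 2 d electrons; t2g^2 e_g^0, CFSE = -0.8Δₒ.
So II has the larger |CFSE|.

II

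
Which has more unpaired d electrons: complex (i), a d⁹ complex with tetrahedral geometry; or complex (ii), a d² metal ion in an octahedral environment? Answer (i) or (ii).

(ii)

(i): Tetrahedral splitting is small, so the complex is high-spin; e⁴ t₂⁵ → 1 unpaired.
(ii): For octahedral d² the high- and low-spin configurations coincide; t₂g² eg⁰ → 2 unpaired.
So (ii) has more unpaired electrons.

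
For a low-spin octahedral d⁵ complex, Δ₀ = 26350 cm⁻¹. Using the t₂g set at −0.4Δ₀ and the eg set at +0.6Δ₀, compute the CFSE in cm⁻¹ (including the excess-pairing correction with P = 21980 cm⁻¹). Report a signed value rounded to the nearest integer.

The d⁵ electrons fill as t₂g⁵ eg⁰.
CFSE(orbital) = 5×(-0.4Δ₀) + 0×(0.6Δ₀) = -2.0Δ₀; with Δ₀ = 26350 cm⁻¹ that is -52700 cm⁻¹.
Pairing penalty: 2 pairs vs 0 in the high-spin reference → 2 extra × P = 43960 cm⁻¹.
Combining: -52700 + 43960 = -8740 cm⁻¹.

-8740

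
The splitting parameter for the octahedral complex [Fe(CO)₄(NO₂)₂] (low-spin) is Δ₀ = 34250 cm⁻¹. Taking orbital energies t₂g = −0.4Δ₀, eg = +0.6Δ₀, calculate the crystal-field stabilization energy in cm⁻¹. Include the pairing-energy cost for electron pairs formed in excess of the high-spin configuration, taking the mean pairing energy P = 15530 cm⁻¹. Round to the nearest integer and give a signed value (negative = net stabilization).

Ligand charges: 4×(+0) from CO and 2×(-1) from NO₂⁻ sum to -2; with overall charge +0, Fe is +2.
Fe²⁺: group 8, so d-count = 8 − 2 = 6.
The d⁶ electrons fill as t₂g⁶ eg⁰.
Orbital CFSE = 6(-0.4) + 0(0.6) = -2.4Δ₀ = -2.4 × 34250 = -82200 cm⁻¹.
High-spin d⁶ would be t₂g⁴ eg² with 1 pair; low-spin has 3, so 2 excess pairs cost +2P = +31060 cm⁻¹.
Overall CFSE = -82200 + 31060 = -51140 cm⁻¹.

-51140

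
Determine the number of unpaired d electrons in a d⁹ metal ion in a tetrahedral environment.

1

With tetrahedral geometry the complex is necessarily high-spin.
Configuration: e⁴ t₂⁵, giving 1 unpaired electron.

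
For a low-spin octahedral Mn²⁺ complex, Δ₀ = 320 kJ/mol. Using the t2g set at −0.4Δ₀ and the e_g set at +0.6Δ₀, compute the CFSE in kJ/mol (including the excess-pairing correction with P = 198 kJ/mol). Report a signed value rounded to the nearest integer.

Mn²⁺: group 7, so d-count = 7 − 2 = 5.
Configuration: t2g^5 e_g^0.
Orbital CFSE = 5(-0.4) + 0(0.6) = -2.0Δ₀ = -2.0 × 320 = -640 kJ/mol.
Pairing penalty: 2 pairs vs 0 in the high-spin reference → 2 extra × P = 396 kJ/mol.
Combining: -640 + 396 = -244 kJ/mol.

-244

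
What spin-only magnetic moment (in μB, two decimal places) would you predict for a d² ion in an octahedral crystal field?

For octahedral d² the high- and low-spin configurations coincide.
Configuration: t₂g² eg⁰ → 2 unpaired electrons.
μ(spin-only) = √[2(2+2)] = √8 ≈ 2.83 μB.

2.83 μB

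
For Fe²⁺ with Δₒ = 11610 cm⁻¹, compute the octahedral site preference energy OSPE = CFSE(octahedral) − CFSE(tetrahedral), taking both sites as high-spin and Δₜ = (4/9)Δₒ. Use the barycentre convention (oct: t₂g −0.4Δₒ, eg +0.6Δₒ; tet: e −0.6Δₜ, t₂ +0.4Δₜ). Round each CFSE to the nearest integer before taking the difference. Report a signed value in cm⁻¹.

Group 8 minus oxidation state +2 gives a d⁶ configuration for Fe²⁺.
Octahedral (high-spin): t₂g⁴ eg², CFSE = 4(−0.4) + 2(+0.6) = -0.4Δₒ = -0.4 × 11610 = -4644 cm⁻¹.
Tetrahedral e³ t₂³ gives -0.6Δₜ = -0.6 × (4/9) × 11610 = -3096 cm⁻¹.
OSPE = CFSE(oct) − CFSE(tet) = -4644 − (-3096) = -1548 cm⁻¹.

-1548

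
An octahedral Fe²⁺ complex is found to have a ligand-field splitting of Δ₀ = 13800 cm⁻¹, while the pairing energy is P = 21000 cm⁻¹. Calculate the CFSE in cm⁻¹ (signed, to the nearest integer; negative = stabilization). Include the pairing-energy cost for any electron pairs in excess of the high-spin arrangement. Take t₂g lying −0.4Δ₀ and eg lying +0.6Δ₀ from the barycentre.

-5520

Fe sits in group 8; removing 2 electrons leaves Fe²⁺ with 8 − 2 = 6 d electrons.
Since Δ₀ = 13800 cm⁻¹ < P = 21000 cm⁻¹, the complex adopts the high-spin configuration.
Configuration: t₂g⁴ eg².
Orbital CFSE = -0.4Δ₀ = -0.4 × 13800 = -5520 cm⁻¹.
High-spin has no excess pairs, so no pairing correction applies.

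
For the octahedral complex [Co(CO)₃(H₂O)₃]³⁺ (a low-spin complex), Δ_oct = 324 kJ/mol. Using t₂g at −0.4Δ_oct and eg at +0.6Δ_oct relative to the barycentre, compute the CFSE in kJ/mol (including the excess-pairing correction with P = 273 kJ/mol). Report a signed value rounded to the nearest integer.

Ligand charges: 3×(+0) from CO and 3×(+0) from H₂O sum to +0; with overall charge +3, Co is +3.
Co sits in group 9; removing 3 electrons leaves Co³⁺ with 9 − 3 = 6 d electrons.
Configuration: t₂g⁶ eg⁰.
CFSE(orbital) = 6×(-0.4Δ_oct) + 0×(0.6Δ_oct) = -2.4Δ_oct; with Δ_oct = 324 kJ/mol that is -778 kJ/mol.
High-spin d⁶ would be t₂g⁴ eg² with 1 pair; low-spin has 3, so 2 excess pairs cost +2P = +546 kJ/mol.
Combining: -778 + 546 = -232 kJ/mol.

-232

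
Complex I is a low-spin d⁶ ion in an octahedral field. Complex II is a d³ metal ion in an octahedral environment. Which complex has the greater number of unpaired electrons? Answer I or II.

I: t₂g⁶ eg⁰ → 0 unpaired.
II: For octahedral d³ the high- and low-spin configurations coincide; t₂g³ eg⁰ → 3 unpaired.
So II has more unpaired electrons.

II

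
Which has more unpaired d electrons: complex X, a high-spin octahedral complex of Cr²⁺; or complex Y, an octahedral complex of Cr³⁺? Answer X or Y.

X: Cr sits in group 6; removing 2 electrons leaves Cr²⁺ with 6 − 2 = 4 d electrons; t2g^3 e_g^1 → 4 unpaired.
Y: Group 6 minus oxidation state +3 gives a d³ configuration for Cr³⁺; t₂g³ eg⁰ → 3 unpaired.
So X has more unpaired electrons.

X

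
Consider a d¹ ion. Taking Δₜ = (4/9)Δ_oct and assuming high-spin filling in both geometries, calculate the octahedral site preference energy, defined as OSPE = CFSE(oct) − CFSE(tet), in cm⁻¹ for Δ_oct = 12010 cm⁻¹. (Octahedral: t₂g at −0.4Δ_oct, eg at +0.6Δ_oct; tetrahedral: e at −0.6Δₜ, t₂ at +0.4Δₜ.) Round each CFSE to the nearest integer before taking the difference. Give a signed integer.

Octahedral (high-spin): t₂g¹ eg⁰, CFSE = 1(−0.4) + 0(+0.6) = -0.4Δ_oct = -0.4 × 12010 = -4804 cm⁻¹.
In a tetrahedral site the filling is e¹ t₂⁰: CFSE(tet) = -0.6Δₜ = -0.6 × (4/9)(12010) = -3203 cm⁻¹.
OSPE = -4804 − (-3203) = -1601 cm⁻¹.

-1601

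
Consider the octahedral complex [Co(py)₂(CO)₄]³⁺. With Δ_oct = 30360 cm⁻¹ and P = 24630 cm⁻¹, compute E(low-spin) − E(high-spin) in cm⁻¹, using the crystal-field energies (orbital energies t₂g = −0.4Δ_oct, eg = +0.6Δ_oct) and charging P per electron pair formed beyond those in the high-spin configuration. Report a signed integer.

-11460

Ligand charges: 2×(+0) from py and 4×(+0) from CO sum to +0; with overall charge +3, Co is +3.
Co sits in group 9; removing 3 electrons leaves Co³⁺ with 9 − 3 = 6 d electrons.
High-spin: t₂g⁴ eg², CFSE = -0.4Δ_oct = -12144 cm⁻¹.
For low-spin the configuration is t₂g⁶ eg⁰: orbital energy -2.4 × 30360 = -72864 cm⁻¹, and 2 additional pairs relative to high-spin add 49260 cm⁻¹, giving -23604 cm⁻¹.
E(LS) − E(HS) = -23604 − (-12144) = -11460 cm⁻¹.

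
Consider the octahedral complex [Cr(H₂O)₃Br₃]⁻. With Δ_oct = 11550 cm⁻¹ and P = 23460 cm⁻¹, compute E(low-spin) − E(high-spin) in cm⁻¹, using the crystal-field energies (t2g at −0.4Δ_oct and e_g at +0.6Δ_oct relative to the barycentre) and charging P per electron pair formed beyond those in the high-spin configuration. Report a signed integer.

Ligand charges: 3×(+0) from H₂O and 3×(-1) from Br⁻ sum to -3; with overall charge -1, Cr is +2.
Group 6 minus oxidation state +2 gives a d⁴ configuration for Cr²⁺.
High-spin d⁴ fills as t2g^3 e_g^1 with CFSE 3(−0.4) + 1(+0.6) = -0.6Δ_oct = -6930 cm⁻¹.
For low-spin the configuration is t2g^4 e_g^0: orbital energy -1.6 × 11550 = -18480 cm⁻¹, and 1 additional pair relative to high-spin adds 23460 cm⁻¹, giving 4980 cm⁻¹.
E(LS) − E(HS) = 4980 − (-6930) = 11910 cm⁻¹.

11910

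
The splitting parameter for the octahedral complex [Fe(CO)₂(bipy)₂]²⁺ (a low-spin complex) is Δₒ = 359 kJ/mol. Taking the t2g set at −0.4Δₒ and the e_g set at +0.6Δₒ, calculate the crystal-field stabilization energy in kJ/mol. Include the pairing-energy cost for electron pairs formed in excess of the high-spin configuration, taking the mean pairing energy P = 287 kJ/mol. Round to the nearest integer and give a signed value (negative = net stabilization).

Ligand charges: 2×(+0) from CO and 2×(+0) from bipy sum to +0; with overall charge +2, Fe is +2.
Fe²⁺: group 8, so d-count = 8 − 2 = 6.
Electron filling gives t2g^6 e_g^0.
The orbital stabilization is -2.4Δₒ = -2.4 × 359 = -862 kJ/mol.
Pairing penalty: 3 pairs vs 1 in the high-spin reference → 2 extra × P = 574 kJ/mol.
Combining: -862 + 574 = -288 kJ/mol.

-288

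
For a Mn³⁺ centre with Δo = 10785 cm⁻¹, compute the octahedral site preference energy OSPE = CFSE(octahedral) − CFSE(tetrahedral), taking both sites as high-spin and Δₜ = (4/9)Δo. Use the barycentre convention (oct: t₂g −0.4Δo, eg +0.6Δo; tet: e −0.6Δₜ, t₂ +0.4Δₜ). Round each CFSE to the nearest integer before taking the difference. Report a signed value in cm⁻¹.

-4554

Mn³⁺: group 7, so d-count = 7 − 3 = 4.
Octahedral high-spin t₂g³ eg¹: CFSE = -0.6 × 10785 = -6471 cm⁻¹.
Tetrahedral e² t₂² gives -0.4Δₜ = -0.4 × (4/9) × 10785 = -1917 cm⁻¹.
OSPE = CFSE(oct) − CFSE(tet) = -6471 − (-1917) = -4554 cm⁻¹.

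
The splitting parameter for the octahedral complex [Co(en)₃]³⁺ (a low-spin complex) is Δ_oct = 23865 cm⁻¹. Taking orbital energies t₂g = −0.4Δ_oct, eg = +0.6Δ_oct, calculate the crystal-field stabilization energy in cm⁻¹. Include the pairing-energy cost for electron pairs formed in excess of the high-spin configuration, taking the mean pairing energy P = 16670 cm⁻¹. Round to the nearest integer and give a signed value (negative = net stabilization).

en is neutral, so the +3 overall charge sits on Co: oxidation state +3.
Co is in group 9, so Co³⁺ is d⁶ (9 − 3 = 6).
Configuration: t₂g⁶ eg⁰.
Orbital CFSE = 6(-0.4) + 0(0.6) = -2.4Δ_oct = -2.4 × 23865 = -57276 cm⁻¹.
Pairing penalty: 3 pairs vs 1 in the high-spin reference → 2 extra × P = 33340 cm⁻¹.
Combining: -57276 + 33340 = -23936 cm⁻¹.

-23936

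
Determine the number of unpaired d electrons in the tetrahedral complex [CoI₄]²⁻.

Each I⁻ contributes -1; 4 × (-1) = -4. With overall charge -2, Co is in the +2 oxidation state.
Co is in group 9, so Co²⁺ is d⁷ (9 − 2 = 7).
Tetrahedral fields are weak (Δₜ ≈ 4/9 Δₒ), so electrons fill high-spin.
Configuration: e⁴ t₂³, giving 3 unpaired electrons.

3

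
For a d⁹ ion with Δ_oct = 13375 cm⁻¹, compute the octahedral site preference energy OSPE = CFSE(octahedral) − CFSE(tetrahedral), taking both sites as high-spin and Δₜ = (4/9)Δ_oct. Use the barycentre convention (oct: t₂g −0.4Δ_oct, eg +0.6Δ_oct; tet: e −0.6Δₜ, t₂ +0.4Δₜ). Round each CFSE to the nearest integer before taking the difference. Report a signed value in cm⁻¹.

Octahedral (high-spin): t₂g⁶ eg³, CFSE = 6(−0.4) + 3(+0.6) = -0.6Δ_oct = -0.6 × 13375 = -8025 cm⁻¹.
In a tetrahedral site the filling is e⁴ t₂⁵: CFSE(tet) = -0.4Δₜ = -0.4 × (4/9)(13375) = -2378 cm⁻¹.
OSPE = CFSE(oct) − CFSE(tet) = -8025 − (-2378) = -5647 cm⁻¹.

-5647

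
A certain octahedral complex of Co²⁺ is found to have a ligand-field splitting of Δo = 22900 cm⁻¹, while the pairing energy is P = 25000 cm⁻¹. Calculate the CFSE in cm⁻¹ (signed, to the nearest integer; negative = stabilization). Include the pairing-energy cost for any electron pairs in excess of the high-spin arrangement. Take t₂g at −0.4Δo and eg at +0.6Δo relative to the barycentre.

-18320

Co²⁺: group 9, so d-count = 9 − 2 = 7.
With Δo < P the complex is high-spin.
That gives t₂g⁵ eg².
Orbital CFSE = -0.8Δo = -0.8 × 22900 = -18320 cm⁻¹.
High-spin has no excess pairs, so no pairing correction applies.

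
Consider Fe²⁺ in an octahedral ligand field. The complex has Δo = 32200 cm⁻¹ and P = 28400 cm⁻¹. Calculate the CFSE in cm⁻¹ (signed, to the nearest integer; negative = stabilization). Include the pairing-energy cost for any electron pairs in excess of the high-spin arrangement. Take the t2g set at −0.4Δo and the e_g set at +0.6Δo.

-20480

Fe²⁺: group 8, so d-count = 8 − 2 = 6.
Since Δo = 32200 cm⁻¹ > P = 28400 cm⁻¹, the complex adopts the low-spin configuration.
Configuration: t2g^6 e_g^0.
Orbital CFSE = -2.4Δo = -2.4 × 32200 = -77280 cm⁻¹.
Excess pairs vs high-spin: 3 − 1 = 2; pairing cost = +56800 cm⁻¹.
Net CFSE = -77280 + 56800 = -20480 cm⁻¹.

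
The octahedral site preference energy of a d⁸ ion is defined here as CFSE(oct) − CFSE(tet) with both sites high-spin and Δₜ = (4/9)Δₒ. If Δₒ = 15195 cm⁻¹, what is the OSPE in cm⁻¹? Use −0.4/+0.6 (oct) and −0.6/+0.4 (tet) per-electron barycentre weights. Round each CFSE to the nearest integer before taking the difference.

-12831

Octahedral high-spin t₂g⁶ eg²: CFSE = -1.2 × 15195 = -18234 cm⁻¹.
Tetrahedral: e⁴ t₂⁴, CFSE = 4(−0.6) + 4(+0.4) = -0.8Δₜ = -0.8 × (4/9) × 15195 = -5403 cm⁻¹.
OSPE = -18234 − (-5403) = -12831 cm⁻¹.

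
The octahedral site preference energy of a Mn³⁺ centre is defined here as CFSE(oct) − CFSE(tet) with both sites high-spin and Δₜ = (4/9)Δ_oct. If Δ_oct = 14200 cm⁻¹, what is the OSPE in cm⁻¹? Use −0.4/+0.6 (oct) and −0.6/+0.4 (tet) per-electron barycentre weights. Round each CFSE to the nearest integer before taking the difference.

-5996

Mn sits in group 7; removing 3 electrons leaves Mn³⁺ with 7 − 3 = 4 d electrons.
Octahedral (high-spin): t2g^3 e_g^1, CFSE = 3(−0.4) + 1(+0.6) = -0.6Δ_oct = -0.6 × 14200 = -8520 cm⁻¹.
Tetrahedral: e^2 t2^2, CFSE = 2(−0.6) + 2(+0.4) = -0.4Δₜ = -0.4 × (4/9) × 14200 = -2524 cm⁻¹.
OSPE = CFSE(oct) − CFSE(tet) = -8520 − (-2524) = -5996 cm⁻¹.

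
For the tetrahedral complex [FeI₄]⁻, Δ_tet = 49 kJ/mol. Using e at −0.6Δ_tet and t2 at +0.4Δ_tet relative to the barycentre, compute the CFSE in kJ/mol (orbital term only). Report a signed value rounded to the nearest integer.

Each I⁻ contributes -1; 4 × (-1) = -4. With overall charge -1, Fe is in the +3 oxidation state.
Fe³⁺: group 8, so d-count = 8 − 3 = 5.
Tetrahedral splitting is small, so the complex is high-spin.
Electron filling gives e^2 t2^3.
Orbital CFSE = 2(-0.6) + 3(0.4) = 0.0Δ_tet = 0.0 × 49 = 0 kJ/mol.

0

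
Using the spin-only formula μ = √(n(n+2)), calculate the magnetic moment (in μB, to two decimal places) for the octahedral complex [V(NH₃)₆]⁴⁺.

NH₃ is neutral, so the +4 overall charge sits on V: oxidation state +4.
V sits in group 5; removing 4 electrons leaves V⁴⁺ with 5 − 4 = 1 d electrons.
For octahedral d¹ the high- and low-spin configurations coincide.
Configuration: t₂g¹ eg⁰ → 1 unpaired electron.
μ(spin-only) = √[1(1+2)] = √3 ≈ 1.73 μB.

1.73 μB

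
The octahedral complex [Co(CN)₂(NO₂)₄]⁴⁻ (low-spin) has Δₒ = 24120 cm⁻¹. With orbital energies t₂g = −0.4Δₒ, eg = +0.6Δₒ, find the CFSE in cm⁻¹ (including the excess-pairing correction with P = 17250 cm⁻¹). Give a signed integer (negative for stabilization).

-26166

Ligand charges: 2×(-1) from CN⁻ and 4×(-1) from NO₂⁻ sum to -6; with overall charge -4, Co is +2.
Co²⁺: group 9, so d-count = 9 − 2 = 7.
Electron filling gives t₂g⁶ eg¹.
The orbital stabilization is -1.8Δₒ = -1.8 × 24120 = -43416 cm⁻¹.
Pairing penalty: 3 pairs vs 2 in the high-spin reference → 1 extra × P = 17250 cm⁻¹.
Combining: -43416 + 17250 = -26166 cm⁻¹.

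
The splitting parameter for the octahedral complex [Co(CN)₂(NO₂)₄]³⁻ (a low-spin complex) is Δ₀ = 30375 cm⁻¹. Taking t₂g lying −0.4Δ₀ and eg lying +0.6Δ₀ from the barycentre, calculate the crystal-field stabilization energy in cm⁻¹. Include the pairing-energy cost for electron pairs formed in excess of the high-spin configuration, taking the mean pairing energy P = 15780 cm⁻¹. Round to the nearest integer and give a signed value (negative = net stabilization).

Ligand charges: 2×(-1) from CN⁻ and 4×(-1) from NO₂⁻ sum to -6; with overall charge -3, Co is +3.
Co³⁺: group 9, so d-count = 9 − 3 = 6.
Electron filling gives t₂g⁶ eg⁰.
Orbital CFSE = 6(-0.4) + 0(0.6) = -2.4Δ₀ = -2.4 × 30375 = -72900 cm⁻¹.
Pairing penalty: 3 pairs vs 1 in the high-spin reference → 2 extra × P = 31560 cm⁻¹.
Combining: -72900 + 31560 = -41340 cm⁻¹.

-41340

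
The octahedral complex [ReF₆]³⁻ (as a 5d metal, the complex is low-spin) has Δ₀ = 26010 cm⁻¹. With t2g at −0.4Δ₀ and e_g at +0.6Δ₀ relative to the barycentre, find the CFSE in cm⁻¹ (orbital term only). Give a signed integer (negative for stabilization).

-41616

Each F⁻ contributes -1; 6 × (-1) = -6. With overall charge -3, Re is in the +3 oxidation state.
Re is in group 7, so Re³⁺ is d⁴ (7 − 3 = 4).
The d⁴ electrons fill as t2g^4 e_g^0.
CFSE(orbital) = 4×(-0.4Δ₀) + 0×(0.6Δ₀) = -1.6Δ₀; with Δ₀ = 26010 cm⁻¹ that is -41616 cm⁻¹.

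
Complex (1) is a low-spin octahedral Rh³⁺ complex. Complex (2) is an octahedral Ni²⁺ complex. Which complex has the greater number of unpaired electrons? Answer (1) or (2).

(1): Rh³⁺: group 9, so d-count = 9 − 3 = 6; t2g^6 e_g^0 → 0 unpaired.
(2): Ni sits in group 10; removing 2 electrons leaves Ni²⁺ with 10 − 2 = 8 d electrons; For octahedral d⁸ the high- and low-spin configurations coincide; t₂g⁶ eg² → 2 unpaired.
So (2) has more unpaired electrons.

(2)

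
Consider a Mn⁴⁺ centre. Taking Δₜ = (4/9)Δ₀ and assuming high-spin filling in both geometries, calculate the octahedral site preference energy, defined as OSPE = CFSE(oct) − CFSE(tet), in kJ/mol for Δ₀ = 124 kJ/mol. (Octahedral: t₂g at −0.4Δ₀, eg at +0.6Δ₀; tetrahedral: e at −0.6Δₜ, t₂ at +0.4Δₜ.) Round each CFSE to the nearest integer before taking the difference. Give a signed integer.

-105

Group 7 minus oxidation state +4 gives a d³ configuration for Mn⁴⁺.
Octahedral (high-spin): t2g^3 e_g^0, CFSE = 3(−0.4) + 0(+0.6) = -1.2Δ₀ = -1.2 × 124 = -149 kJ/mol.
Tetrahedral e^2 t2^1 gives -0.8Δₜ = -0.8 × (4/9) × 124 = -44 kJ/mol.
OSPE = -149 − (-44) = -105 kJ/mol.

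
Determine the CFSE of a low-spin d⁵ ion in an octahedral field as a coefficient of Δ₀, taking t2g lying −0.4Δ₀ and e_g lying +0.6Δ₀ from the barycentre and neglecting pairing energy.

Configuration: t2g^5 e_g^0.
CFSE = 5(-0.4Δ₀) + 0(0.6Δ₀) = -2.0Δ₀ + 0.0Δ₀ = -2.0Δ₀.

-2.0 Δ₀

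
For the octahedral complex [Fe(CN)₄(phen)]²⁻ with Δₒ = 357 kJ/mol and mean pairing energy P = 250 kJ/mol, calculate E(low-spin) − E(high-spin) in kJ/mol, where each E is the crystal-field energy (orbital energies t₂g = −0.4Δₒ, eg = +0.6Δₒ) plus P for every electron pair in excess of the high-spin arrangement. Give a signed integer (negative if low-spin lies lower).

-214

Ligand charges: 4×(-1) from CN⁻ and 1×(+0) from phen sum to -4; with overall charge -2, Fe is +2.
Group 8 minus oxidation state +2 gives a d⁶ configuration for Fe²⁺.
In the high-spin limit (t₂g⁴ eg²) the orbital term is -0.4Δₒ = -143 kJ/mol, with no excess pairing.
Low-spin: t₂g⁶ eg⁰, orbital CFSE = -2.4Δₒ = -857 kJ/mol; plus 2 excess pairs × P = +500 kJ/mol; total -357 kJ/mol.
The difference is -357 − (-143) = -214 kJ/mol, so low-spin lies lower.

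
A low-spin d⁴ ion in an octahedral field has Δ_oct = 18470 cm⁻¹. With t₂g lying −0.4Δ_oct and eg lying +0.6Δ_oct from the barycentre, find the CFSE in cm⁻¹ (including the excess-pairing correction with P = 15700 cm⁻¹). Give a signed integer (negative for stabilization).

-13852

Configuration: t₂g⁴ eg⁰.
Orbital CFSE = 4(-0.4) + 0(0.6) = -1.6Δ_oct = -1.6 × 18470 = -29552 cm⁻¹.
Pairing penalty: 1 pair vs 0 in the high-spin reference → 1 extra × P = 15700 cm⁻¹.
Combining: -29552 + 15700 = -13852 cm⁻¹.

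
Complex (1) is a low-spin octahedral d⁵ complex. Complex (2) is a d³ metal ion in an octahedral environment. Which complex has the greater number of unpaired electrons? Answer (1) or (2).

(1): t₂g⁵ eg⁰ → 1 unpaired.
(2): t₂g³ eg⁰ → 3 unpaired.
So (2) has more unpaired electrons.

(2)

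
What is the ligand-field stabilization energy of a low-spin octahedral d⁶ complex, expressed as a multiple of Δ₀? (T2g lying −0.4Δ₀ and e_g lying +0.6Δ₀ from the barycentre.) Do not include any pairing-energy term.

-2.4 Δ₀

Configuration: t2g^6 e_g^0.
CFSE = 6(-0.4Δ₀) + 0(0.6Δ₀) = -2.4Δ₀ + 0.0Δ₀ = -2.4Δ₀.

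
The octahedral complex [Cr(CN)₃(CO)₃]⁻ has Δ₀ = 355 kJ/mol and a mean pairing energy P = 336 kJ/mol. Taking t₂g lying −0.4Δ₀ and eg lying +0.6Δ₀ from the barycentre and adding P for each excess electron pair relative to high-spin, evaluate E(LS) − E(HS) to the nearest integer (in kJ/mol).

Ligand charges: 3×(-1) from CN⁻ and 3×(+0) from CO sum to -3; with overall charge -1, Cr is +2.
Cr²⁺: group 6, so d-count = 6 − 2 = 4.
In the high-spin limit (t₂g³ eg¹) the orbital term is -0.6Δ₀ = -213 kJ/mol, with no excess pairing.
For low-spin the configuration is t₂g⁴ eg⁰: orbital energy -1.6 × 355 = -568 kJ/mol, and 1 additional pair relative to high-spin adds 336 kJ/mol, giving -232 kJ/mol.
Thus E(LS) − E(HS) = -19 kJ/mol.

-19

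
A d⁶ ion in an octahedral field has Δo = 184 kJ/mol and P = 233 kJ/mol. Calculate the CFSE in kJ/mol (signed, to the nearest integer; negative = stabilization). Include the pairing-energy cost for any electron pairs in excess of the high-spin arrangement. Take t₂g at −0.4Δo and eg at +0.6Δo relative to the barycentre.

With Δo < P the complex is high-spin.
Filling d⁶ accordingly: t₂g⁴ eg².
Orbital CFSE = -0.4Δo = -0.4 × 184 = -74 kJ/mol.
High-spin has no excess pairs, so no pairing correction applies.

-74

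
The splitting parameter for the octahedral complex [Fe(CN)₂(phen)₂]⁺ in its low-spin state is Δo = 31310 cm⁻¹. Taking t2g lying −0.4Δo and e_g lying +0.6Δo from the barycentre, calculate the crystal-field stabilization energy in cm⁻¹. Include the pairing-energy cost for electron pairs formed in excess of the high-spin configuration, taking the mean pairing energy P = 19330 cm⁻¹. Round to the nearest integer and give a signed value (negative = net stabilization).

-23960

Ligand charges: 2×(-1) from CN⁻ and 2×(+0) from phen sum to -2; with overall charge +1, Fe is +3.
Group 8 minus oxidation state +3 gives a d⁵ configuration for Fe³⁺.
The d⁵ electrons fill as t2g^5 e_g^0.
The orbital stabilization is -2.0Δo = -2.0 × 31310 = -62620 cm⁻¹.
Relative to high-spin t2g^3 e_g^2 (0 paired), the low-spin configuration has 2 additional pairs, contributing +2 × 19330 = +38660 cm⁻¹.
Combining: -62620 + 38660 = -23960 cm⁻¹.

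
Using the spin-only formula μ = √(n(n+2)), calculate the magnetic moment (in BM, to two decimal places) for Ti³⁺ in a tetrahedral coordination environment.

Group 4 minus oxidation state +3 gives a d¹ configuration for Ti³⁺.
Tetrahedral splitting is small, so the complex is high-spin.
Configuration: e^1 t2^0 → 1 unpaired electron.
μ(spin-only) = √[1(1+2)] = √3 ≈ 1.73 BM.

1.73 BM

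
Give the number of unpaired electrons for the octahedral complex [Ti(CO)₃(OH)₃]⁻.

2

Ligand charges: 3×(+0) from CO and 3×(-1) from OH⁻ sum to -3; with overall charge -1, Ti is +2.
Ti sits in group 4; removing 2 electrons leaves Ti²⁺ with 4 − 2 = 2 d electrons.
Configuration: t₂g² eg⁰, giving 2 unpaired electrons.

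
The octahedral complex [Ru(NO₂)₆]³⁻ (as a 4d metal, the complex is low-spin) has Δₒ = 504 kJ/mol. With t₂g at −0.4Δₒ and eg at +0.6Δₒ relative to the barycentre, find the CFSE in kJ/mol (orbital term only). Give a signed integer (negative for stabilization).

Each NO₂⁻ contributes -1; 6 × (-1) = -6. With overall charge -3, Ru is in the +3 oxidation state.
Ru is in group 8, so Ru³⁺ is d⁵ (8 − 3 = 5).
Configuration: t₂g⁵ eg⁰.
The orbital stabilization is -2.0Δₒ = -2.0 × 504 = -1008 kJ/mol.

-1008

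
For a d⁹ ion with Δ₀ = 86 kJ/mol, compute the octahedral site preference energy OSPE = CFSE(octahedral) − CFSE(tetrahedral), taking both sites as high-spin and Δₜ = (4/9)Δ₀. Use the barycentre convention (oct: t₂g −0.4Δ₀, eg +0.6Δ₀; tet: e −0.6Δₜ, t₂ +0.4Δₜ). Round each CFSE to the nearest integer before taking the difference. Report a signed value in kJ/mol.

Octahedral high-spin t₂g⁶ eg³: CFSE = -0.6 × 86 = -52 kJ/mol.
Tetrahedral e⁴ t₂⁵ gives -0.4Δₜ = -0.4 × (4/9) × 86 = -15 kJ/mol.
Subtracting, OSPE = -52 − (-15) = -37 kJ/mol.

-37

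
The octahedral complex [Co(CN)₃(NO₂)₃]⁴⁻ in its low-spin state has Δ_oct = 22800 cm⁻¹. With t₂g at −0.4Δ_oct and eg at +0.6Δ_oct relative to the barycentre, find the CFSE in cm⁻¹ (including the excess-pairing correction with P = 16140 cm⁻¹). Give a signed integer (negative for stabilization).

Ligand charges: 3×(-1) from CN⁻ and 3×(-1) from NO₂⁻ sum to -6; with overall charge -4, Co is +2.
Co is in group 9, so Co²⁺ is d⁷ (9 − 2 = 7).
The d⁷ electrons fill as t₂g⁶ eg¹.
Orbital CFSE = 6(-0.4) + 1(0.6) = -1.8Δ_oct = -1.8 × 22800 = -41040 cm⁻¹.
Pairing penalty: 3 pairs vs 2 in the high-spin reference → 1 extra × P = 16140 cm⁻¹.
Overall CFSE = -41040 + 16140 = -24900 cm⁻¹.

-24900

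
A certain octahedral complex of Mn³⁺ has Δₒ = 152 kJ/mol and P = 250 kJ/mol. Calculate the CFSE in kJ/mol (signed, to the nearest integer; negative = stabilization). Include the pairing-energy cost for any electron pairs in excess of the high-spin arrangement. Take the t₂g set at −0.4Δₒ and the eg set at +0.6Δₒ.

Mn sits in group 7; removing 3 electrons leaves Mn³⁺ with 7 − 3 = 4 d electrons.
Here Δₒ < P (152 < 250), so the high-spin state is favoured.
Filling d⁴ accordingly: t₂g³ eg¹.
Orbital CFSE = -0.6Δₒ = -0.6 × 152 = -91 kJ/mol.
High-spin has no excess pairs, so no pairing correction applies.

-91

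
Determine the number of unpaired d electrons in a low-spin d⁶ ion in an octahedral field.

Configuration: t₂g⁶ eg⁰, giving 0 unpaired electrons.

0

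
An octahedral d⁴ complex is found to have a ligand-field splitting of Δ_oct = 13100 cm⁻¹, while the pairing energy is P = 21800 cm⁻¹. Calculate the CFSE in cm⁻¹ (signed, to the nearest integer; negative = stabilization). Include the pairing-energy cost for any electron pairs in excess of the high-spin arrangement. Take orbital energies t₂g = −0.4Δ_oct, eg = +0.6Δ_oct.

-7860

Here Δ_oct < P (13100 < 21800), so the high-spin state is favoured.
Configuration: t₂g³ eg¹.
Orbital CFSE = -0.6Δ_oct = -0.6 × 13100 = -7860 cm⁻¹.
High-spin has no excess pairs, so no pairing correction applies.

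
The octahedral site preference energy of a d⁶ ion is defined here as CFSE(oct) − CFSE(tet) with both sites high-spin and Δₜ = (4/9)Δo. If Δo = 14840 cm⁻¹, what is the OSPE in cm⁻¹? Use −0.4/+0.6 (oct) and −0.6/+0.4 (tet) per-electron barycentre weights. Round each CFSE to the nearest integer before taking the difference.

-1979

In an octahedral site d⁶ (HS) is t2g^4 e_g^2, giving CFSE(oct) = -0.4Δo = -5936 cm⁻¹.
In a tetrahedral site the filling is e^3 t2^3: CFSE(tet) = -0.6Δₜ = -0.6 × (4/9)(14840) = -3957 cm⁻¹.
Subtracting, OSPE = -5936 − (-3957) = -1979 cm⁻¹.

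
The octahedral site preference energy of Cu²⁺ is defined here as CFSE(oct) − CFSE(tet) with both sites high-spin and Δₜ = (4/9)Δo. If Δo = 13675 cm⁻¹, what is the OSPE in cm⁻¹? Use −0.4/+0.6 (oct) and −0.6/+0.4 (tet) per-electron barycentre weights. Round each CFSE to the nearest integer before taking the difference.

-5774

Cu sits in group 11; removing 2 electrons leaves Cu²⁺ with 11 − 2 = 9 d electrons.
In an octahedral site d⁹ (HS) is t₂g⁶ eg³, giving CFSE(oct) = -0.6Δo = -8205 cm⁻¹.
Tetrahedral: e⁴ t₂⁵, CFSE = 4(−0.6) + 5(+0.4) = -0.4Δₜ = -0.4 × (4/9) × 13675 = -2431 cm⁻¹.
OSPE = CFSE(oct) − CFSE(tet) = -8205 − (-2431) = -5774 cm⁻¹.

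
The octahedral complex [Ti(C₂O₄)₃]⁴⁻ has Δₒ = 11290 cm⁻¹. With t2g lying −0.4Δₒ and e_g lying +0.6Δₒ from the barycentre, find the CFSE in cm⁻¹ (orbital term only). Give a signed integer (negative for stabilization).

-9032

Each C₂O₄²⁻ contributes -2; 3 × (-2) = -6. With overall charge -4, Ti is in the +2 oxidation state.
Group 4 minus oxidation state +2 gives a d² configuration for Ti²⁺.
Configuration: t2g^2 e_g^0.
Orbital CFSE = 2(-0.4) + 0(0.6) = -0.8Δₒ = -0.8 × 11290 = -9032 cm⁻¹.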